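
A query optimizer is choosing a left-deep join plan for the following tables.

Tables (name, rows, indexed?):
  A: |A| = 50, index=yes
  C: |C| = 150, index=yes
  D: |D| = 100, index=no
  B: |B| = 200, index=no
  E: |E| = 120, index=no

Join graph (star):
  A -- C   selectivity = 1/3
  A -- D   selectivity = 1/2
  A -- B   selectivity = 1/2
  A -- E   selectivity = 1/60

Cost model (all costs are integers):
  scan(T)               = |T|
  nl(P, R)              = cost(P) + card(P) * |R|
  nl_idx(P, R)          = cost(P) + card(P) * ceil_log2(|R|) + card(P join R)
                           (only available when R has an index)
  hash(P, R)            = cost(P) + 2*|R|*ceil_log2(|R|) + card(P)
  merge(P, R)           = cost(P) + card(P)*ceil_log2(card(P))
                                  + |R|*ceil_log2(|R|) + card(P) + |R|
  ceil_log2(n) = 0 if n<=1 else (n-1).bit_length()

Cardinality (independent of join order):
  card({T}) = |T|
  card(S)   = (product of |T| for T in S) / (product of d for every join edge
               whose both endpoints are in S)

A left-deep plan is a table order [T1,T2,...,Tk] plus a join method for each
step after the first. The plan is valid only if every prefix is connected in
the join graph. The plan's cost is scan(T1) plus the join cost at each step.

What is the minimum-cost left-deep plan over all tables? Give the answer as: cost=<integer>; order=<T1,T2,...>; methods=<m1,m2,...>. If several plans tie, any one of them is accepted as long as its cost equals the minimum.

Selinger DP (subsets sized 1..n):
  {A}: scan cost=50, card=50
  {C}: scan cost=150, card=150
  {D}: scan cost=100, card=100
  {B}: scan cost=200, card=200
  {E}: scan cost=120, card=120
  {AC}: card=2500; try (A,hash)→900, (C,merge)→1750, (A,merge)→1850, (C,hash)→2500, (C,nl_idx)→2950, (A,nl_idx)→3550 …(+2); best=900 via (A,hash)
  {AD}: card=2500; try (A,hash)→800, (D,merge)→1200, (A,merge)→1250, (D,hash)→1500, (A,nl_idx)→3200, (D,nl)→5050 …(+1); best=800 via (A,hash)
  {AB}: card=5000; try (A,hash)→1000, (B,merge)→2200, (A,merge)→2350, (B,hash)→3300, (A,nl_idx)→6400, (B,nl)→10050 …(+1); best=1000 via (A,hash)
  {AE}: card=100; try (A,hash)→840, (A,nl_idx)→940, (E,merge)→1360, (A,merge)→1430, (E,hash)→1780, (E,nl)→6050 …(+1); best=840 via (A,hash)
  {ACD}: card=125000; try (D,hash)→4800, (C,hash)→5700, (D,merge)→34200, (C,merge)→34650, (C,nl_idx)→145800, (D,nl)→250900 …(+1); best=4800 via (D,hash)
  {ABC}: card=250000; try (B,hash)→6600, (C,hash)→8400, (B,merge)→35200, (C,merge)→72350, (C,nl_idx)→291000, (B,nl)→500900 …(+1); best=6600 via (B,hash)
  {ACE}: card=5000; try (C,merge)→2990, (C,hash)→3340, (E,hash)→5080, (C,nl_idx)→6640, (C,nl)→15840, (E,merge)→34360 …(+1); best=2990 via (C,merge)
  {ABD}: card=250000; try (B,hash)→6500, (D,hash)→7400, (B,merge)→35100, (D,merge)→71800, (B,nl)→500800, (D,nl)→501000; best=6500 via (B,hash)
  {ADE}: card=5000; try (D,hash)→2340, (D,merge)→2440, (E,hash)→4980, (D,nl)→10840, (E,merge)→34260, (E,nl)→300800; best=2340 via (D,hash)
  {ABE}: card=10000; try (B,merge)→3440, (B,hash)→4140, (E,hash)→7680, (B,nl)→20840, (E,merge)→71960, (E,nl)→601000; best=3440 via (B,merge)
  {ABCD}: card=12500000; try (B,hash)→133000, (D,hash)→258000, (C,hash)→258900, (B,merge)→2256600, (D,merge)→4757400, (C,merge)→4757850 …(+4); best=133000 via (B,hash)
  {ACDE}: card=250000; try (D,hash)→9390, (C,hash)→9740, (C,merge)→73690, (D,merge)→73790, (E,hash)→131480, (C,nl_idx)→292340 …(+4); best=9390 via (D,hash)
  {ABCE}: card=500000; try (B,hash)→11190, (C,hash)→15840, (B,merge)→74790, (C,merge)→154790, (E,hash)→258280, (C,nl_idx)→583440 …(+4); best=11190 via (B,hash)
  {ABDE}: card=500000; try (B,hash)→10540, (D,hash)→14840, (B,merge)→74140, (D,merge)→154240, (E,hash)→258180, (B,nl)→1002340 …(+3); best=10540 via (B,hash)
  {ABCDE}: card=25000000; try (B,hash)→262590, (D,hash)→512590, (C,hash)→512940, (B,merge)→4761190, (C,merge)→10011890, (D,merge)→10011990 …(+7); best=262590 via (B,hash)

cost=262590; order=E,A,C,D,B; methods=hash,merge,hash,hash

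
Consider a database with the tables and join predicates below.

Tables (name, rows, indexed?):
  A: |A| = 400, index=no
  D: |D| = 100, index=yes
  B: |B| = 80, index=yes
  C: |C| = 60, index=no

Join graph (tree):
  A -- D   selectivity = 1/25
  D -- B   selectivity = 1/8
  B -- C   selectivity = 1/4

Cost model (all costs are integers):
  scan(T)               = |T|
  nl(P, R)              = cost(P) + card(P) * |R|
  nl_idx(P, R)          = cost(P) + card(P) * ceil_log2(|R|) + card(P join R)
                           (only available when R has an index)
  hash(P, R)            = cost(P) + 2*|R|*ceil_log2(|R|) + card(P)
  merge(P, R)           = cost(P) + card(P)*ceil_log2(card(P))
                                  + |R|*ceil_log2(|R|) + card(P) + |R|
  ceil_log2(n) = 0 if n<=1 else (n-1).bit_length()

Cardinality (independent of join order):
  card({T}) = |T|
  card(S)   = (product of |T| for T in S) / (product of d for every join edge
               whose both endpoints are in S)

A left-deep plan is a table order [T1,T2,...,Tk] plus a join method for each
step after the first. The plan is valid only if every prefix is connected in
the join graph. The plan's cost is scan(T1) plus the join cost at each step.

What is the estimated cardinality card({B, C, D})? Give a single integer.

Tables in S: B(80), C(60), D(100)
Edges inside S: D-B(d=8), B-C(d=4)
numerator = 80 * 60 * 100 = 480000
denominator = 8 * 4 = 32
card(S) = 480000 / 32 = 15000

15000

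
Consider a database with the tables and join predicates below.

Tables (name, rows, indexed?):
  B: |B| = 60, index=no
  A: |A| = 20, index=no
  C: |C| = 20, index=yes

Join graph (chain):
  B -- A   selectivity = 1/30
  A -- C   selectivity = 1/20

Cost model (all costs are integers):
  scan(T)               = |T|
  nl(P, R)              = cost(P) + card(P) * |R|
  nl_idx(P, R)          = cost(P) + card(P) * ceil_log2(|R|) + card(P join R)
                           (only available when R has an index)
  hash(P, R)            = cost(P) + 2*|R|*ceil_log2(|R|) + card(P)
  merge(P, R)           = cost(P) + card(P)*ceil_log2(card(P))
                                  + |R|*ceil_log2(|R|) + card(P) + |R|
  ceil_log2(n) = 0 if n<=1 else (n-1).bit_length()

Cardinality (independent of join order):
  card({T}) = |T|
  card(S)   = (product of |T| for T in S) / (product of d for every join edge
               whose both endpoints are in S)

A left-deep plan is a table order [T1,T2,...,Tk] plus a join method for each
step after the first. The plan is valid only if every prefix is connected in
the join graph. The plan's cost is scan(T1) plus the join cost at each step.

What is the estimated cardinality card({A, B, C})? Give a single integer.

40

Tables in S: A(20), B(60), C(20)
Edges inside S: B-A(d=30), A-C(d=20)
numerator = 20 * 60 * 20 = 24000
denominator = 30 * 20 = 600
card(S) = 24000 / 600 = 40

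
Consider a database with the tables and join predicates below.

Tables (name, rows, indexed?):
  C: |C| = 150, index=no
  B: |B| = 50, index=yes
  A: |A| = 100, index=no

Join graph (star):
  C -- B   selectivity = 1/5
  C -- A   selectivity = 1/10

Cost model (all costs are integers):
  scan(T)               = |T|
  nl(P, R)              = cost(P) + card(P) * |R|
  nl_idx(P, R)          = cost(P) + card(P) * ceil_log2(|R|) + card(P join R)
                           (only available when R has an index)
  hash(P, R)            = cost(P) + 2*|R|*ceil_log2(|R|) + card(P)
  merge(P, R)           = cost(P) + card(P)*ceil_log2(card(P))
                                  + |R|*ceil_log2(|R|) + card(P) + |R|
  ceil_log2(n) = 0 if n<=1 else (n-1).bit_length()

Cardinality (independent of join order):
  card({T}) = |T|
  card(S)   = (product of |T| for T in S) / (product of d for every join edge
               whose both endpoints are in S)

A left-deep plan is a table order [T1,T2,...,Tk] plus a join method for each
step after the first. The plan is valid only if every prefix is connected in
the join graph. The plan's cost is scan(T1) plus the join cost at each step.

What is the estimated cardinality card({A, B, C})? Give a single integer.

15000

Tables in S: A(100), B(50), C(150)
Edges inside S: C-B(d=5), C-A(d=10)
numerator = 100 * 50 * 150 = 750000
denominator = 5 * 10 = 50
card(S) = 750000 / 50 = 15000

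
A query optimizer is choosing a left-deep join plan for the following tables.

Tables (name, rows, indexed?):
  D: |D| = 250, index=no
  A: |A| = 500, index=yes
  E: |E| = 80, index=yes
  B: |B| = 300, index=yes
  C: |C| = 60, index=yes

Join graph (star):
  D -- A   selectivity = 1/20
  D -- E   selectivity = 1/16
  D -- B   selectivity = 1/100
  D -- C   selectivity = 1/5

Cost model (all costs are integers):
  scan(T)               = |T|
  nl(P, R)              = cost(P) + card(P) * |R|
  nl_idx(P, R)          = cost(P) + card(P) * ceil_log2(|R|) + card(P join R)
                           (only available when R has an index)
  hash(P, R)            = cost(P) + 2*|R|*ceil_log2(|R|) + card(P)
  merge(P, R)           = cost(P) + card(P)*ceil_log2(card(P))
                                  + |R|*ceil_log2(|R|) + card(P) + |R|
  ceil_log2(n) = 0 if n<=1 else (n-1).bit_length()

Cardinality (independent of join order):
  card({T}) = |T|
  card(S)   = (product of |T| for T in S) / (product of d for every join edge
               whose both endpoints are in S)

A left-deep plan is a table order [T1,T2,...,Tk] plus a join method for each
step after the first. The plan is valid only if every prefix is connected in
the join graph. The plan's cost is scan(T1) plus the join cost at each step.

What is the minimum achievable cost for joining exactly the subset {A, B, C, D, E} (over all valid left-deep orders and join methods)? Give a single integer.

63590

Selinger DP over subsets of {A,B,C,D,E}:
  {D}: scan cost=250, card=250
  {A}: scan cost=500, card=500
  {E}: scan cost=80, card=80
  {B}: scan cost=300, card=300
  {C}: scan cost=60, card=60
  {AD}: card=6250; try (D,hash)→5000, (A,merge)→7500, (D,merge)→7750, (A,nl_idx)→8750, (A,hash)→9500, (A,nl)→125250 …(+1); best=5000 via (D,hash)
  {DE}: card=1250; try (E,hash)→1620, (D,merge)→2970, (E,merge)→3140, (E,nl_idx)→3250, (D,hash)→4160, (D,nl)→20080 …(+1); best=1620 via (E,hash)
  {BD}: card=750; try (B,nl_idx)→3250, (D,hash)→4600, (B,merge)→5500, (D,merge)→5550, (B,hash)→5900, (B,nl)→75250 …(+1); best=3250 via (B,nl_idx)
  {CD}: card=3000; try (C,hash)→1220, (D,merge)→2730, (C,merge)→2920, (D,hash)→4120, (C,nl_idx)→4750, (D,nl)→15060 …(+1); best=1220 via (C,hash)
  {ADE}: card=31250; try (A,hash)→11870, (E,hash)→12370, (A,merge)→21620, (A,nl_idx)→44120, (E,nl_idx)→80000, (E,merge)→93140 …(+2); best=11870 via (A,hash)
  {ABD}: card=18750; try (A,hash)→13000, (A,merge)→16500, (B,hash)→16650, (A,nl_idx)→28750, (B,nl_idx)→80000, (B,merge)→95500 …(+2); best=13000 via (A,hash)
  {ACD}: card=75000; try (C,hash)→11970, (A,hash)→13220, (A,merge)→45220, (C,merge)→92920, (A,nl_idx)→103220, (C,nl_idx)→117500 …(+2); best=11970 via (C,hash)
  {BDE}: card=3750; try (E,hash)→5120, (B,hash)→8270, (E,merge)→12140, (E,nl_idx)→12250, (B,nl_idx)→16620, (B,merge)→19620 …(+2); best=5120 via (E,hash)
  {CDE}: card=15000; try (C,hash)→3590, (E,hash)→5340, (C,merge)→17040, (C,nl_idx)→24120, (E,nl_idx)→37220, (E,merge)→40860 …(+2); best=3590 via (C,hash)
  {BCD}: card=9000; try (C,hash)→4720, (B,hash)→9620, (C,merge)→11920, (C,nl_idx)→16750, (B,nl_idx)→37220, (B,merge)→43220 …(+2); best=4720 via (C,hash)
  {ABDE}: card=93750; try (A,hash)→17870, (E,hash)→32870, (B,hash)→48520, (A,merge)→58870, (A,nl_idx)→132620, (E,nl_idx)→238000 …(+6); best=17870 via (A,hash)
  {ACDE}: card=375000; try (A,hash)→27590, (C,hash)→43840, (E,hash)→88090, (A,merge)→233590, (C,merge)→512290, (A,nl_idx)→513590 …(+6); best=27590 via (A,hash)
  {ABCD}: card=225000; try (A,hash)→22720, (C,hash)→32470, (B,hash)→92370, (A,merge)→144720, (A,nl_idx)→310720, (C,merge)→313420 …(+6); best=22720 via (A,hash)
  {BCDE}: card=45000; try (C,hash)→9590, (E,hash)→14840, (B,hash)→23990, (C,merge)→54290, (C,nl_idx)→72620, (E,nl_idx)→112720 …(+6); best=9590 via (C,hash)
  {ABCDE}: card=1125000; try (A,hash)→63590, (C,hash)→112340, (E,hash)→248840, (B,hash)→407990, (A,merge)→779590, (A,nl_idx)→1539590 …(+10); best=63590 via (A,hash)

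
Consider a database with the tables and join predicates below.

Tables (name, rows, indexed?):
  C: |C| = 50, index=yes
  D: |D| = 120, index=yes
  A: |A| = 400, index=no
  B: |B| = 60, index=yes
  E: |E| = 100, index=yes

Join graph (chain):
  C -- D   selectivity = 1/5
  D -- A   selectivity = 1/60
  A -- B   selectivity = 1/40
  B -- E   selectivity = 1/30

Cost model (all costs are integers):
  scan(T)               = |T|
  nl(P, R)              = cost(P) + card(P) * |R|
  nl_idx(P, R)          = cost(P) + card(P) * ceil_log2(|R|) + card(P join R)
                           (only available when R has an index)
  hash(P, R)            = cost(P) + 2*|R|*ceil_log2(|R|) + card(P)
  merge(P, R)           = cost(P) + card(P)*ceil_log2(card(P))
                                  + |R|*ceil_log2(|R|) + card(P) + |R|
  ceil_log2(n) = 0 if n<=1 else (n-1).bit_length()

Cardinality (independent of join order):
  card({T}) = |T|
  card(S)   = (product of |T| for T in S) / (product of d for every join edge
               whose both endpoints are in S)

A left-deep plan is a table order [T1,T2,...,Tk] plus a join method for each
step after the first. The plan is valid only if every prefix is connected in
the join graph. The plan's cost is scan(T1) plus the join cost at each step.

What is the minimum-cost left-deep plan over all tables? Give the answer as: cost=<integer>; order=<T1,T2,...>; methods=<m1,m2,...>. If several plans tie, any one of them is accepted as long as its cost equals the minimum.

Selinger DP (subsets sized 1..n):
  {C}: scan cost=50, card=50
  {D}: scan cost=120, card=120
  {A}: scan cost=400, card=400
  {B}: scan cost=60, card=60
  {E}: scan cost=100, card=100
  {CD}: card=1200; try (C,hash)→840, (D,merge)→1360, (C,merge)→1430, (D,nl_idx)→1600, (D,hash)→1780, (C,nl_idx)→2040 …(+2); best=840 via (C,hash)
  {AD}: card=800; try (D,hash)→2480, (D,nl_idx)→4000, (A,merge)→5080, (D,merge)→5360, (A,hash)→7440, (A,nl)→48120 …(+1); best=2480 via (D,hash)
  {AB}: card=600; try (B,hash)→1520, (B,nl_idx)→3400, (A,merge)→4480, (B,merge)→4820, (A,hash)→7320, (A,nl)→24060 …(+1); best=1520 via (B,hash)
  {BE}: card=200; try (E,nl_idx)→680, (B,nl_idx)→900, (B,hash)→920, (E,merge)→1280, (B,merge)→1320, (E,hash)→1520 …(+2); best=680 via (E,nl_idx)
  {ACD}: card=8000; try (C,hash)→3880, (A,hash)→9240, (C,merge)→11630, (C,nl_idx)→15280, (A,merge)→19240, (C,nl)→42480 …(+1); best=3880 via (C,hash)
  {ABD}: card=1200; try (D,hash)→3800, (B,hash)→4000, (D,nl_idx)→6920, (B,nl_idx)→8480, (D,merge)→9080, (B,merge)→11700 …(+2); best=3800 via (D,hash)
  {ABE}: card=2000; try (E,hash)→3520, (A,merge)→6480, (E,nl_idx)→7720, (A,hash)→8080, (E,merge)→8920, (E,nl)→61520 …(+1); best=3520 via (E,hash)
  {ABCD}: card=12000; try (C,hash)→5600, (B,hash)→12600, (C,merge)→18550, (C,nl_idx)→23000, (C,nl)→63800, (B,nl_idx)→63880 …(+2); best=5600 via (C,hash)
  {ABDE}: card=4000; try (E,hash)→6400, (D,hash)→7200, (E,nl_idx)→16200, (E,merge)→19000, (D,nl_idx)→21520, (D,merge)→28480 …(+2); best=6400 via (E,hash)
  {ABCDE}: card=40000; try (C,hash)→11000, (E,hash)→19000, (C,merge)→58750, (C,nl_idx)→70400, (E,nl_idx)→129600, (E,merge)→186400 …(+2); best=11000 via (C,hash)

cost=11000; order=A,B,D,E,C; methods=hash,hash,hash,hash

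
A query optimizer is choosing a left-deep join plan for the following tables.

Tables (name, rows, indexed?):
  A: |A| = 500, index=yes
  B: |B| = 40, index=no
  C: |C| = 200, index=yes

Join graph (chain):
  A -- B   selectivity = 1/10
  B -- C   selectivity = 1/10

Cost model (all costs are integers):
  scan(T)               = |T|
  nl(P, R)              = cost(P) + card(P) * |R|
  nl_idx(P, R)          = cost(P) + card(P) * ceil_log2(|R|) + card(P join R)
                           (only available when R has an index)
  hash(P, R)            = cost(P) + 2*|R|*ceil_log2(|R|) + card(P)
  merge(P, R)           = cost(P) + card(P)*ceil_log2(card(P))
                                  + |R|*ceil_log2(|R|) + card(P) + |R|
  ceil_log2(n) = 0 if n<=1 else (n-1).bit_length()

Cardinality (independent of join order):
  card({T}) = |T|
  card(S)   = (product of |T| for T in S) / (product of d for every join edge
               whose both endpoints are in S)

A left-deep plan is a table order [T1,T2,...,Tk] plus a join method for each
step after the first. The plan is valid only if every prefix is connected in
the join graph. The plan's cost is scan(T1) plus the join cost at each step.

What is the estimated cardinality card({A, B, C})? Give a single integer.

Tables in S: A(500), B(40), C(200)
Edges inside S: A-B(d=10), B-C(d=10)
numerator = 500 * 40 * 200 = 4000000
denominator = 10 * 10 = 100
card(S) = 4000000 / 100 = 40000

40000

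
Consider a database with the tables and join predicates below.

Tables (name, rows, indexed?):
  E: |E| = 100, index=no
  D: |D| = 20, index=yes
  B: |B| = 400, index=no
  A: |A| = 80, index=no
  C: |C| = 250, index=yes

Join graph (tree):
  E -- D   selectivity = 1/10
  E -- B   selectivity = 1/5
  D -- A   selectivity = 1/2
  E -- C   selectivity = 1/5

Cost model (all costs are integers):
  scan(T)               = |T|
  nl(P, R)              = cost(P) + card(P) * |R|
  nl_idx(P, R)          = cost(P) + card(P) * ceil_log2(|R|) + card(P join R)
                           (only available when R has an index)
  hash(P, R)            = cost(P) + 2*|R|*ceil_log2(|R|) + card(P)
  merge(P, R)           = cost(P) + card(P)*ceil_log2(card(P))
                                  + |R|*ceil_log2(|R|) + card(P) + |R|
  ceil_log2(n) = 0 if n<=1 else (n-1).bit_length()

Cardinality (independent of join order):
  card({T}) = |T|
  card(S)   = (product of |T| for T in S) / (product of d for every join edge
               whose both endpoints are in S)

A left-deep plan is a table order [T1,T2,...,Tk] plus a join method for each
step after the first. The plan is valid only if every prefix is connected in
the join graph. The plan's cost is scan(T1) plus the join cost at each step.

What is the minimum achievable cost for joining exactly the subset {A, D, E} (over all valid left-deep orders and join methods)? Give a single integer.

Selinger DP over subsets of {A,D,E}:
  {E}: scan cost=100, card=100
  {D}: scan cost=20, card=20
  {A}: scan cost=80, card=80
  {DE}: card=200; try (D,hash)→400, (D,nl_idx)→800, (E,merge)→940, (D,merge)→1020, (E,hash)→1440, (E,nl)→2020 …(+1); best=400 via (D,hash)
  {AD}: card=800; try (D,hash)→360, (A,merge)→780, (D,merge)→840, (A,hash)→1160, (D,nl_idx)→1280, (A,nl)→1620 …(+1); best=360 via (D,hash)
  {ADE}: card=8000; try (A,hash)→1720, (E,hash)→2560, (A,merge)→2840, (E,merge)→9960, (A,nl)→16400, (E,nl)→80360; best=1720 via (A,hash)

1720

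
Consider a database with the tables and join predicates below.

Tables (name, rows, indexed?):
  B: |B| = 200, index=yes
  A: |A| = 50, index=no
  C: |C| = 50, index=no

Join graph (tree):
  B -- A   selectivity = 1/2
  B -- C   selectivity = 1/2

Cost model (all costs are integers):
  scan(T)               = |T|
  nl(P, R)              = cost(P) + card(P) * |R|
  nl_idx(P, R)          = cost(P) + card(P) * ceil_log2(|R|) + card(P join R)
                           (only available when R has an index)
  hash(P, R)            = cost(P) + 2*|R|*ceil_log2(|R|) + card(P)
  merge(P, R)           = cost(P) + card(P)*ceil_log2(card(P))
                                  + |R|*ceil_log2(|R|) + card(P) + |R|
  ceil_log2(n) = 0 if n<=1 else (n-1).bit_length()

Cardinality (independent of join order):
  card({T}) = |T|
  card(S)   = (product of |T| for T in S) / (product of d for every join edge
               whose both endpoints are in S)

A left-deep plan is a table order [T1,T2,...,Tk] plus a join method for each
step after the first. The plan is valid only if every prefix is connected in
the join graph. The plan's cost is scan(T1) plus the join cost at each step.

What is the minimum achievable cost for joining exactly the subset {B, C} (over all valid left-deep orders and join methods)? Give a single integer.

1000

Selinger DP over subsets of {B,C}:
  {B}: scan cost=200, card=200
  {C}: scan cost=50, card=50
  {BC}: card=5000; try (C,hash)→1000, (B,merge)→2200, (C,merge)→2350, (B,hash)→3300, (B,nl_idx)→5450, (B,nl)→10050 …(+1); best=1000 via (C,hash)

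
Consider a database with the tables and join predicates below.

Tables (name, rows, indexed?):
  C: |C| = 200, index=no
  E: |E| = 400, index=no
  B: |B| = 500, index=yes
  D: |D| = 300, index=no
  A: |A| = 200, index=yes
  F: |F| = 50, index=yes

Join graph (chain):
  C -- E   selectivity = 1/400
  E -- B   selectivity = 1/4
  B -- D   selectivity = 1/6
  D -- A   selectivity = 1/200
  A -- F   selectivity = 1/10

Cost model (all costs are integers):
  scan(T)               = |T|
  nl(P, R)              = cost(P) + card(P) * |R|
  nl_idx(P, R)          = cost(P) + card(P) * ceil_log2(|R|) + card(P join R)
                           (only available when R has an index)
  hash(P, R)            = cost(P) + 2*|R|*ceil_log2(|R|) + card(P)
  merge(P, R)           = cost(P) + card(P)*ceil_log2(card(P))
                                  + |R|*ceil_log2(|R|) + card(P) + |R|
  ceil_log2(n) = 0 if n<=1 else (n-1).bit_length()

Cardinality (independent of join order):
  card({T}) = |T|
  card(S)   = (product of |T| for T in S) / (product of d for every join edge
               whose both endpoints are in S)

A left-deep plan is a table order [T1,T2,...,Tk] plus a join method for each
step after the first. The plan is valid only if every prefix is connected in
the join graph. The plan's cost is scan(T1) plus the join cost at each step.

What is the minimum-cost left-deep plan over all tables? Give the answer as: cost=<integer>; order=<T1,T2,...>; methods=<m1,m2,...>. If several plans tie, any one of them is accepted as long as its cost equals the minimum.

Selinger DP (subsets sized 1..n):
  {C}: scan cost=200, card=200
  {E}: scan cost=400, card=400
  {B}: scan cost=500, card=500
  {D}: scan cost=300, card=300
  {A}: scan cost=200, card=200
  {F}: scan cost=50, card=50
  {CE}: card=200; try (C,hash)→4000, (E,merge)→6000, (C,merge)→6200, (E,hash)→7600, (E,nl)→80200, (C,nl)→80400; best=4000 via (C,hash)
  {BE}: card=50000; try (E,hash)→8200, (B,merge)→9400, (E,merge)→9500, (B,hash)→9800, (B,nl_idx)→54000, (B,nl)→200400 …(+1); best=8200 via (E,hash)
  {BD}: card=25000; try (D,hash)→6400, (B,merge)→8300, (D,merge)→8500, (B,hash)→9600, (B,nl_idx)→28000, (B,nl)→150300 …(+1); best=6400 via (D,hash)
  {AD}: card=300; try (A,nl_idx)→3000, (A,hash)→3800, (D,merge)→5000, (A,merge)→5100, (D,hash)→5800, (D,nl)→60200 …(+1); best=3000 via (A,nl_idx)
  {AF}: card=1000; try (F,hash)→1000, (A,nl_idx)→1450, (A,merge)→2200, (F,merge)→2350, (F,nl_idx)→2400, (A,hash)→3300 …(+2); best=1000 via (F,hash)
  {BCE}: card=25000; try (B,merge)→10800, (B,hash)→13200, (B,nl_idx)→30800, (C,hash)→61400, (B,nl)→104000, (C,merge)→860000 …(+1); best=10800 via (B,merge)
  {BDE}: card=2500000; try (E,hash)→38600, (D,hash)→63600, (E,merge)→410400, (D,merge)→861200, (E,nl)→10006400, (D,nl)→15008200; best=38600 via (E,hash)
  {ABD}: card=25000; try (B,merge)→11000, (B,hash)→12300, (B,nl_idx)→30700, (A,hash)→34600, (B,nl)→153000, (A,nl_idx)→231400 …(+2); best=11000 via (B,merge)
  {ADF}: card=1500; try (F,hash)→3900, (F,nl_idx)→6300, (F,merge)→6350, (D,hash)→7400, (D,merge)→15000, (F,nl)→18000 …(+1); best=3900 via (F,hash)
  {BCDE}: card=1250000; try (D,hash)→41200, (D,merge)→413800, (C,hash)→2541800, (D,nl)→7510800, (C,merge)→57540400, (C,nl)→500038600; best=41200 via (D,hash)
  {ABDE}: card=2500000; try (E,hash)→43200, (E,merge)→415000, (A,hash)→2541800, (E,nl)→10011000, (A,nl_idx)→22538600, (A,merge)→57540400 …(+1); best=43200 via (E,hash)
  {ABDF}: card=125000; try (B,hash)→14400, (B,merge)→26900, (F,hash)→36600, (B,nl_idx)→142400, (F,nl_idx)→286000, (F,merge)→411350 …(+2); best=14400 via (B,hash)
  {ABCDE}: card=1250000; try (A,hash)→1294400, (C,hash)→2546400, (A,nl_idx)→11291200, (A,merge)→27543000, (C,merge)→57545000, (A,nl)→250041200 …(+1); best=1294400 via (A,hash)
  {ABDEF}: card=12500000; try (E,hash)→146600, (E,merge)→2268400, (F,hash)→2543800, (F,nl_idx)→27543200, (E,nl)→50014400, (F,merge)→57543550 …(+1); best=146600 via (E,hash)
  {ABCDEF}: card=6250000; try (F,hash)→2545000, (C,hash)→12649800, (F,nl_idx)→15044400, (F,merge)→28794750, (F,nl)→63794400, (C,merge)→312648400 …(+1); best=2545000 via (F,hash)

cost=2545000; order=E,C,B,D,A,F; methods=hash,merge,hash,hash,hash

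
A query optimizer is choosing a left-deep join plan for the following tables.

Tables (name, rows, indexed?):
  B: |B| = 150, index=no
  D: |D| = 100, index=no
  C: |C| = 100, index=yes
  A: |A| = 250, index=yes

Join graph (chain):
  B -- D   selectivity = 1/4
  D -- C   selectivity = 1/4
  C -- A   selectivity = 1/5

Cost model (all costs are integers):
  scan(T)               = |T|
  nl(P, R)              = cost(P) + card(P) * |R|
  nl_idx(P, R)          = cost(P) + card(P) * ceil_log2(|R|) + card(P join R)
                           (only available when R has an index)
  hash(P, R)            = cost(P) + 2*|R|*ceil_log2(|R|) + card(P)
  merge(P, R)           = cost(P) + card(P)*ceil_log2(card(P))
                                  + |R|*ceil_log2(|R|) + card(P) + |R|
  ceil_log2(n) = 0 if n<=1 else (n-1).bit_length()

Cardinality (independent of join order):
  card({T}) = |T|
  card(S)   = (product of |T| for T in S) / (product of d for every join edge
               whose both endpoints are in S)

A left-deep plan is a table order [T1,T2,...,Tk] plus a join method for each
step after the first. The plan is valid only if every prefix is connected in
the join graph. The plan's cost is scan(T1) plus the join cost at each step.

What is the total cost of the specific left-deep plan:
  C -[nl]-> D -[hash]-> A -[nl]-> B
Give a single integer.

step 1: scan C: cost=100, card=100
step 2: join D via nl
    card(P join D) = 100*100/(4) = 2500
    cost = 100 + 100*100 = 10100
step 3: join A via hash
    card(P join A) = 2500*250/(5) = 125000
    cost = 10100 + 2*250*8 + 2500 = 16600
step 4: join B via nl
    card(P join B) = 125000*150/(4) = 4687500
    cost = 16600 + 125000*150 = 18766600

18766600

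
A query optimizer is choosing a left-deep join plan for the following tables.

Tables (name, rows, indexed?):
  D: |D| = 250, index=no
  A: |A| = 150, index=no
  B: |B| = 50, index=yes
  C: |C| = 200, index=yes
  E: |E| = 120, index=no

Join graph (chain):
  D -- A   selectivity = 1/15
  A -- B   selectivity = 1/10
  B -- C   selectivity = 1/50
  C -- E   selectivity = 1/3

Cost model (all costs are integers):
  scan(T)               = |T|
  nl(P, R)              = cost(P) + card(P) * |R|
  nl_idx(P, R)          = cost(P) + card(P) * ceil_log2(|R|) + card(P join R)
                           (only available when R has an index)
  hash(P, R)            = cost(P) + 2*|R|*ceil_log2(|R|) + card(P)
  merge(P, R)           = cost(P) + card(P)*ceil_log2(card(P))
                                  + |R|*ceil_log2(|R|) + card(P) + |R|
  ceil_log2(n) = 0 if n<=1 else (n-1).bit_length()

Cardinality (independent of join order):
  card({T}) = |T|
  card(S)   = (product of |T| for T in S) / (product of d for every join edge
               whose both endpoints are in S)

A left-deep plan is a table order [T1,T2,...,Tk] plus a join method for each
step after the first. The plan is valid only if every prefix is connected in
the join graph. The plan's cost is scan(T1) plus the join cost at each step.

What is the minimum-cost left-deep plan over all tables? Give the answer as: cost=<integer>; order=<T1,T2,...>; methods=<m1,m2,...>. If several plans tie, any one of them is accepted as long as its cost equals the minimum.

cost=61930; order=B,C,A,D,E; methods=nl_idx,hash,hash,hash

Selinger DP (subsets sized 1..n):
  {D}: scan cost=250, card=250
  {A}: scan cost=150, card=150
  {B}: scan cost=50, card=50
  {C}: scan cost=200, card=200
  {E}: scan cost=120, card=120
  {AD}: card=2500; try (A,hash)→2900, (D,merge)→3750, (A,merge)→3850, (D,hash)→4300, (D,nl)→37650, (A,nl)→37750; best=2900 via (A,hash)
  {AB}: card=750; try (B,hash)→900, (A,merge)→1750, (B,nl_idx)→1800, (B,merge)→1850, (A,hash)→2500, (A,nl)→7550 …(+1); best=900 via (B,hash)
  {BC}: card=200; try (C,nl_idx)→650, (B,hash)→1000, (B,nl_idx)→1600, (C,merge)→2200, (B,merge)→2350, (C,hash)→3300 …(+2); best=650 via (C,nl_idx)
  {CE}: card=8000; try (E,hash)→2080, (C,merge)→2880, (E,merge)→2960, (C,hash)→3440, (C,nl_idx)→9080, (C,nl)→24120 …(+1); best=2080 via (E,hash)
  {ABD}: card=12500; try (D,hash)→5650, (B,hash)→6000, (D,merge)→11400, (B,nl_idx)→30400, (B,merge)→35750, (B,nl)→127900 …(+1); best=5650 via (D,hash)
  {ABC}: card=3000; try (A,hash)→3250, (A,merge)→3800, (C,hash)→4850, (C,nl_idx)→9900, (C,merge)→10950, (A,nl)→30650 …(+1); best=3250 via (A,hash)
  {BCE}: card=8000; try (E,hash)→2530, (E,merge)→3410, (B,hash)→10680, (E,nl)→24650, (B,nl_idx)→58080, (B,merge)→114430 …(+1); best=2530 via (E,hash)
  {ABCD}: card=50000; try (D,hash)→10250, (C,hash)→21350, (D,merge)→44500, (C,nl_idx)→155650, (C,merge)→194950, (D,nl)→753250 …(+1); best=10250 via (D,hash)
  {ABCE}: card=120000; try (E,hash)→7930, (A,hash)→12930, (E,merge)→43210, (A,merge)→115880, (E,nl)→363250, (A,nl)→1202530; best=7930 via (E,hash)
  {ABCDE}: card=2000000; try (E,hash)→61930, (D,hash)→131930, (E,merge)→861210, (D,merge)→2170180, (E,nl)→6010250, (D,nl)→30007930; best=61930 via (E,hash)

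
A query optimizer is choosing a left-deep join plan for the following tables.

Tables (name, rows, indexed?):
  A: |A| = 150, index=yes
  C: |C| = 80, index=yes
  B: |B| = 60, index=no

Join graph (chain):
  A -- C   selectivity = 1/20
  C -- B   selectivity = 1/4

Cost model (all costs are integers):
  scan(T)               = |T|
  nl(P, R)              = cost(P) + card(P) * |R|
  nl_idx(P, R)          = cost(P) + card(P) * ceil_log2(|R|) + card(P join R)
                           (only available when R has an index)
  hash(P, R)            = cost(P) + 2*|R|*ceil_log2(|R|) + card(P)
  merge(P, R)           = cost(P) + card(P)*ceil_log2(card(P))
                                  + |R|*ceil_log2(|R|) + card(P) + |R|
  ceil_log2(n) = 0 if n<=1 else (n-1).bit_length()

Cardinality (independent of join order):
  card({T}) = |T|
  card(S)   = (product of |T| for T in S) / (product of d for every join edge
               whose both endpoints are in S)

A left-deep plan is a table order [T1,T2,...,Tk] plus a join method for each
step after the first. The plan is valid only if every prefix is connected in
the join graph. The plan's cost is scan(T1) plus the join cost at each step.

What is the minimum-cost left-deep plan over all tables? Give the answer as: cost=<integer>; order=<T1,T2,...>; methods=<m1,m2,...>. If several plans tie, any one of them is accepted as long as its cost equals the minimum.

Selinger DP (subsets sized 1..n):
  {A}: scan cost=150, card=150
  {C}: scan cost=80, card=80
  {B}: scan cost=60, card=60
  {AC}: card=600; try (A,nl_idx)→1320, (C,hash)→1420, (C,nl_idx)→1800, (A,merge)→2070, (C,merge)→2140, (A,hash)→2560 …(+2); best=1320 via (A,nl_idx)
  {BC}: card=1200; try (B,hash)→880, (C,merge)→1120, (B,merge)→1140, (C,hash)→1240, (C,nl_idx)→1680, (C,nl)→4860 …(+1); best=880 via (B,hash)
  {ABC}: card=9000; try (B,hash)→2640, (A,hash)→4480, (B,merge)→8340, (A,merge)→16630, (A,nl_idx)→19480, (B,nl)→37320 …(+1); best=2640 via (B,hash)

cost=2640; order=C,A,B; methods=nl_idx,hash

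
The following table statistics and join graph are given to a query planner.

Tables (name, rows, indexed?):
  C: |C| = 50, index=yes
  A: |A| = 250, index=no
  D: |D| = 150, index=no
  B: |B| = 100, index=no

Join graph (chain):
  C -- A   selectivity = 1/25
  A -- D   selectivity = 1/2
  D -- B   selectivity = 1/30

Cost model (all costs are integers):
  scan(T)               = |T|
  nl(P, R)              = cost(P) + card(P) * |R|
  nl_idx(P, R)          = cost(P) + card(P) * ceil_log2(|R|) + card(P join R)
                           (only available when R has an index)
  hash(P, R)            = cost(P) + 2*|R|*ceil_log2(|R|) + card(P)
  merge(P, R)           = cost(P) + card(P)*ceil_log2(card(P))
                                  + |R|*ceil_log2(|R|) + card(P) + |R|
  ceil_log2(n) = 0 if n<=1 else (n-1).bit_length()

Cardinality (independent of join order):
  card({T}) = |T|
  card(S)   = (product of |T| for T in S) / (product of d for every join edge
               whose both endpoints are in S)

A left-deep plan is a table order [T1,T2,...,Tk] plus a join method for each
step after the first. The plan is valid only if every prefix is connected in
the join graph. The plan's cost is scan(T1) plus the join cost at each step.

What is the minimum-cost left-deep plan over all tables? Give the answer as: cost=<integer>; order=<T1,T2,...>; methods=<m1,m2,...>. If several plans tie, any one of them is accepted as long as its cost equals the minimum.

Selinger DP (subsets sized 1..n):
  {C}: scan cost=50, card=50
  {A}: scan cost=250, card=250
  {D}: scan cost=150, card=150
  {B}: scan cost=100, card=100
  {AC}: card=500; try (C,hash)→1100, (C,nl_idx)→2250, (A,merge)→2650, (C,merge)→2850, (A,hash)→4100, (A,nl)→12550 …(+1); best=1100 via (C,hash)
  {AD}: card=18750; try (D,hash)→2900, (A,merge)→3750, (D,merge)→3850, (A,hash)→4300, (A,nl)→37650, (D,nl)→37750; best=2900 via (D,hash)
  {BD}: card=500; try (B,hash)→1700, (D,merge)→2250, (B,merge)→2300, (D,hash)→2600, (D,nl)→15100, (B,nl)→15150; best=1700 via (B,hash)
  {ACD}: card=37500; try (D,hash)→4000, (D,merge)→7450, (C,hash)→22250, (D,nl)→76100, (C,nl_idx)→152900, (C,merge)→303250 …(+1); best=4000 via (D,hash)
  {ABD}: card=62500; try (A,hash)→6200, (A,merge)→8950, (B,hash)→23050, (A,nl)→126700, (B,merge)→303700, (B,nl)→1877900; best=6200 via (A,hash)
  {ABCD}: card=125000; try (B,hash)→42900, (C,hash)→69300, (C,nl_idx)→506200, (B,merge)→642300, (C,merge)→1069050, (C,nl)→3131200 …(+1); best=42900 via (B,hash)

cost=42900; order=A,C,D,B; methods=hash,hash,hash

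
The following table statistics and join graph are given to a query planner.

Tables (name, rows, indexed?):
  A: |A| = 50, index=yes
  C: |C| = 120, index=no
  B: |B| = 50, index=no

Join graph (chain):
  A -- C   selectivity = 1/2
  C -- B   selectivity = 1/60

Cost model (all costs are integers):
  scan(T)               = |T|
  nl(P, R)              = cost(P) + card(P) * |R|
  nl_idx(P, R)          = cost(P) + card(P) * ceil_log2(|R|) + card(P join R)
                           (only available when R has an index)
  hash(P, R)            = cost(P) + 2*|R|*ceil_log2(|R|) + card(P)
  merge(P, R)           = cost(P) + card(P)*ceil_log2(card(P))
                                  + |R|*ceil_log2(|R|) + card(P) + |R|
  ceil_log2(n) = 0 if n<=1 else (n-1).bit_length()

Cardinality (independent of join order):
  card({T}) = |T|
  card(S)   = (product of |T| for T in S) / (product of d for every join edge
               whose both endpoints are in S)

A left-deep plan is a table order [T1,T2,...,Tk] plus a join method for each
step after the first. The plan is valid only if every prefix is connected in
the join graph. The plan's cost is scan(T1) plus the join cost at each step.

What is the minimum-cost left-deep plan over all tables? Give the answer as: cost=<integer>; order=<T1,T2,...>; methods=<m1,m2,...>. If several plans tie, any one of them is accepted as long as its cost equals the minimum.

cost=1540; order=C,B,A; methods=hash,hash

Selinger DP (subsets sized 1..n):
  {A}: scan cost=50, card=50
  {C}: scan cost=120, card=120
  {B}: scan cost=50, card=50
  {AC}: card=3000; try (A,hash)→840, (C,merge)→1360, (A,merge)→1430, (C,hash)→1780, (A,nl_idx)→3840, (C,nl)→6050 …(+1); best=840 via (A,hash)
  {BC}: card=100; try (B,hash)→840, (C,merge)→1360, (B,merge)→1430, (C,hash)→1780, (C,nl)→6050, (B,nl)→6120; best=840 via (B,hash)
  {ABC}: card=2500; try (A,hash)→1540, (A,merge)→1990, (A,nl_idx)→3940, (B,hash)→4440, (A,nl)→5840, (B,merge)→40190 …(+1); best=1540 via (A,hash)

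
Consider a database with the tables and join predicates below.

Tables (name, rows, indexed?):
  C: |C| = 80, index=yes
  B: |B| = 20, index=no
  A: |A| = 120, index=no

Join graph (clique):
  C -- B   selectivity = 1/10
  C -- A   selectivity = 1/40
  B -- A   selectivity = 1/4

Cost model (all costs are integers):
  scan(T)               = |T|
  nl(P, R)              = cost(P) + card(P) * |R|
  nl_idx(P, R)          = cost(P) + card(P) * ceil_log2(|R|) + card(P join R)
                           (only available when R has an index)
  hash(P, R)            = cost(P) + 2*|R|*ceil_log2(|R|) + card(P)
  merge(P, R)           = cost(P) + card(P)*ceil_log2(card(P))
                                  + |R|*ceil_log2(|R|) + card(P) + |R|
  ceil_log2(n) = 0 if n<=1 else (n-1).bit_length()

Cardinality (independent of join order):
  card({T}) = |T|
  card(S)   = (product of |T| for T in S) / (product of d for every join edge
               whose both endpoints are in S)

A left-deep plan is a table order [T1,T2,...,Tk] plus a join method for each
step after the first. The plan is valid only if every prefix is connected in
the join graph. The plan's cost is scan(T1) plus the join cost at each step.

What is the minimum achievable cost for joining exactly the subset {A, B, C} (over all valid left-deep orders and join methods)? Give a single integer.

Selinger DP over subsets of {A,B,C}:
  {C}: scan cost=80, card=80
  {B}: scan cost=20, card=20
  {A}: scan cost=120, card=120
  {BC}: card=160; try (C,nl_idx)→320, (B,hash)→360, (C,merge)→780, (B,merge)→840, (C,hash)→1160, (C,nl)→1620 …(+1); best=320 via (C,nl_idx)
  {AC}: card=240; try (C,nl_idx)→1200, (C,hash)→1360, (A,merge)→1680, (C,merge)→1720, (A,hash)→1840, (A,nl)→9680 …(+1); best=1200 via (C,nl_idx)
  {AB}: card=600; try (B,hash)→440, (A,merge)→1100, (B,merge)→1200, (A,hash)→1720, (A,nl)→2420, (B,nl)→2520; best=440 via (B,hash)
  {ABC}: card=120; try (B,hash)→1640, (C,hash)→2160, (A,hash)→2160, (A,merge)→2720, (B,merge)→3480, (C,nl_idx)→4760 …(+4); best=1640 via (B,hash)

1640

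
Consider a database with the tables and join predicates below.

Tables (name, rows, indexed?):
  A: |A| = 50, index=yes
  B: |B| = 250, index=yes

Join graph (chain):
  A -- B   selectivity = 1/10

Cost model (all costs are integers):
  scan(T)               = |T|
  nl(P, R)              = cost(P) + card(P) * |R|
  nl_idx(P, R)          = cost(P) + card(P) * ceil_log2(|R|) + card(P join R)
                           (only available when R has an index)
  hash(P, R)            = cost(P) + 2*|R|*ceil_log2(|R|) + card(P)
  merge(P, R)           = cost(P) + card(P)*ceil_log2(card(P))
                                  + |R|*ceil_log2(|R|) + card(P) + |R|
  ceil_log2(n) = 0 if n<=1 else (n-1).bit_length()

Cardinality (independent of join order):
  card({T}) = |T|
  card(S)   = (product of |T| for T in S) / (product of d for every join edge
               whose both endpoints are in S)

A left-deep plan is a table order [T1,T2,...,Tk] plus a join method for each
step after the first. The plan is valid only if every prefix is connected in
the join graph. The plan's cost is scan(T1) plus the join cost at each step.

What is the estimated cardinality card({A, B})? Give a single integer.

1250

Tables in S: A(50), B(250)
Edges inside S: A-B(d=10)
numerator = 50 * 250 = 12500
denominator = 10 = 10
card(S) = 12500 / 10 = 1250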